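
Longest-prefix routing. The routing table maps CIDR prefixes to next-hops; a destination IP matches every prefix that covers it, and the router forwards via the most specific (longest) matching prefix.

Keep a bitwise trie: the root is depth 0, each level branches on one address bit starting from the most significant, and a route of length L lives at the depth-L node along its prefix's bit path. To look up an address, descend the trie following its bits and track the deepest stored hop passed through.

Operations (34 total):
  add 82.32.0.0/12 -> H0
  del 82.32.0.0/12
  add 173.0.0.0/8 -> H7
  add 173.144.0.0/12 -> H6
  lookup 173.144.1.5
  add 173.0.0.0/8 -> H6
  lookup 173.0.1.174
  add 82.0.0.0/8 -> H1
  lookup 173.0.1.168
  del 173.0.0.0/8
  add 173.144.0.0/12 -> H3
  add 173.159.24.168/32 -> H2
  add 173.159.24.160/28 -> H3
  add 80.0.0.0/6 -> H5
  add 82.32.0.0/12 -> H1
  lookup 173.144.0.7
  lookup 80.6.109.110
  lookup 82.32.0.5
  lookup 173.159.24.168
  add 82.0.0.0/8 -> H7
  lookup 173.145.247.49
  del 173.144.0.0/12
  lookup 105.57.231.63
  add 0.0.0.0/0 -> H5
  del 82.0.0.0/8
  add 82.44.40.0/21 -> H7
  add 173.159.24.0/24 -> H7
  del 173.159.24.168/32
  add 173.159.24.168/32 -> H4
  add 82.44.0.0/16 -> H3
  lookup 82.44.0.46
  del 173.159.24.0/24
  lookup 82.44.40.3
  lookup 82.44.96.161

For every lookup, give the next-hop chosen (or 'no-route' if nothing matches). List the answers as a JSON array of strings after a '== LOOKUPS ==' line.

Apply in order:
  + 82.32.0.0/12 (H0) depth=12
  del 82.32.0.0/12 (clear depth 12)
  + 173.0.0.0/8 (H7) depth=8
  + 173.144.0.0/12 (H6) depth=12
  ? 173.144.1.5  path d0:-→d1:-→d2:-→d3:-→d4:-→d5:-→d6:-→d7:-→d8:H7→d9:-→d10:-→d11:-→d12:H6  best=H6
  + 173.0.0.0/8 (H6) depth=8
  ? 173.0.1.174  path d0:-→d1:-→d2:-→d3:-→d4:-→d5:-→d6:-→d7:-→d8:H6  best=H6
  + 82.0.0.0/8 (H1) depth=8
  ? 173.0.1.168  path d0:-→d1:-→d2:-→d3:-→d4:-→d5:-→d6:-→d7:-→d8:H6  best=H6
  del 173.0.0.0/8 (clear depth 8)
  + 173.144.0.0/12 (H3) depth=12
  + 173.159.24.168/32 (H2) depth=32
  + 173.159.24.160/28 (H3) depth=28
  + 80.0.0.0/6 (H5) depth=6
  + 82.32.0.0/12 (H1) depth=12
  ? 173.144.0.7  path d0:-→d1:-→d2:-→d3:-→d4:-→d5:-→d6:-→d7:-→d8:-→d9:-→d10:-→d11:-→d12:H3  best=H3
  ? 80.6.109.110  path d0:-→d1:-→d2:-→d3:-→d4:-→d5:-→d6:H5  best=H5
  ? 82.32.0.5  path d0:-→d1:-→d2:-→d3:-→d4:-→d5:-→d6:H5→d7:-→d8:H1→d9:-→d10:-→d11:-→d12:H1  best=H1
  ? 173.159.24.168  path d0:-→d1:-→d2:-→d3:-→d4:-→d5:-→d6:-→d7:-→d8:-→d9:-→d10:-→d11:-→d12:H3→d13:-→d14:-→d15:-→d16:-→d17:-→d18:-→d19:-→d20:-→d21:-→d22:-→d23:-→d24:-→d25:-→d26:-→d27:-→d28:H3→d29:-→d30:-→d31:-→d32:H2  best=H2
  + 82.0.0.0/8 (H7) depth=8
  ? 173.145.247.49  path d0:-→d1:-→d2:-→d3:-→d4:-→d5:-→d6:-→d7:-→d8:-→d9:-→d10:-→d11:-→d12:H3  best=H3
  del 173.144.0.0/12 (clear depth 12)
  ? 105.57.231.63  path d0:-→d1:-→d2:-  best=no-route
  + 0.0.0.0/0 (H5) depth=0
  del 82.0.0.0/8 (clear depth 8)
  + 82.44.40.0/21 (H7) depth=21
  + 173.159.24.0/24 (H7) depth=24
  del 173.159.24.168/32 (clear depth 32)
  + 173.159.24.168/32 (H4) depth=32
  + 82.44.0.0/16 (H3) depth=16
  ? 82.44.0.46  path d0:H5→d1:-→d2:-→d3:-→d4:-→d5:-→d6:H5→d7:-→d8:-→d9:-→d10:-→d11:-→d12:H1→d13:-→d14:-→d15:-→d16:H3→d17:-→d18:-  best=H3
  del 173.159.24.0/24 (clear depth 24)
  ? 82.44.40.3  path d0:H5→d1:-→d2:-→d3:-→d4:-→d5:-→d6:H5→d7:-→d8:-→d9:-→d10:-→d11:-→d12:H1→d13:-→d14:-→d15:-→d16:H3→d17:-→d18:-→d19:-→d20:-→d21:H7  best=H7
  ? 82.44.96.161  path d0:H5→d1:-→d2:-→d3:-→d4:-→d5:-→d6:H5→d7:-→d8:-→d9:-→d10:-→d11:-→d12:H1→d13:-→d14:-→d15:-→d16:H3→d17:-  best=H3

== LOOKUPS ==
["H6","H6","H6","H3","H5","H1","H2","H3","no-route","H3","H7","H3"]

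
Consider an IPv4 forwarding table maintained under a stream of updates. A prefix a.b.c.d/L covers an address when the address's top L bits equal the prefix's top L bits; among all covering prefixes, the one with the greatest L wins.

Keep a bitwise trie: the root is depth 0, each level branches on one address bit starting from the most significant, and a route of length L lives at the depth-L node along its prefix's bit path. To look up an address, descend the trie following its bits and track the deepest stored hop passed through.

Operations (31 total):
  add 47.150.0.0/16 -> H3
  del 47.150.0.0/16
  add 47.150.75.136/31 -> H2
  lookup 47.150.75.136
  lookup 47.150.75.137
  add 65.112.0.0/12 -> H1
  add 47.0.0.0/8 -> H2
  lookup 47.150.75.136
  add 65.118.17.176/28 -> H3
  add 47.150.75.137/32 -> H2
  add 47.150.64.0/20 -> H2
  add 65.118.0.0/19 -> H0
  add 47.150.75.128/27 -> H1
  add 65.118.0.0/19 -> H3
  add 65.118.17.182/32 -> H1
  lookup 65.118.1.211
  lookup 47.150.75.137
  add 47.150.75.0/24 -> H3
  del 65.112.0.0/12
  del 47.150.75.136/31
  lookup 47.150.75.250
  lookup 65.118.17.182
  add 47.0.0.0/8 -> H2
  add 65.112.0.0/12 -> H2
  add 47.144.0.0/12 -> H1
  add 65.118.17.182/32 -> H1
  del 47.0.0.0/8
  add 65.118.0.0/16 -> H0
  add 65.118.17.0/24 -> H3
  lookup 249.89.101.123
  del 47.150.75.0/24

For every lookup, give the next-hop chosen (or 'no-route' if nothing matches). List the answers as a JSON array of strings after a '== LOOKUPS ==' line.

Process each operation:
  add 47.150.0.0/16 -> H3 at depth 16
  - 47.150.0.0/16 clear@16
  add 47.150.75.136/31 -> H2 at depth 31
  lookup 47.150.75.136: bits 0010111110010110010010111000100 walk d0:-→d1:-→d2:-→d3:-→d4:-→d5:-→d6:-→d7:-→d8:-→d9:-→d10:-→d11:-→d12:-→d13:-→d14:-→d15:-→d16:-→d17:-→d18:-→d19:-→d20:-→d21:-→d22:-→d23:-→d24:-→d25:-→d26:-→d27:-→d28:-→d29:-→d30:-→d31:H2 -> H2
  lookup 47.150.75.137: bits 0010111110010110010010111000100 walk d0:-→d1:-→d2:-→d3:-→d4:-→d5:-→d6:-→d7:-→d8:-→d9:-→d10:-→d11:-→d12:-→d13:-→d14:-→d15:-→d16:-→d17:-→d18:-→d19:-→d20:-→d21:-→d22:-→d23:-→d24:-→d25:-→d26:-→d27:-→d28:-→d29:-→d30:-→d31:H2 -> H2
  add 65.112.0.0/12 -> H1 at depth 12
  add 47.0.0.0/8 -> H2 at depth 8
  lookup 47.150.75.136: bits 0010111110010110010010111000100 walk d0:-→d1:-→d2:-→d3:-→d4:-→d5:-→d6:-→d7:-→d8:H2→d9:-→d10:-→d11:-→d12:-→d13:-→d14:-→d15:-→d16:-→d17:-→d18:-→d19:-→d20:-→d21:-→d22:-→d23:-→d24:-→d25:-→d26:-→d27:-→d28:-→d29:-→d30:-→d31:H2 -> H2
  add 65.118.17.176/28 -> H3 at depth 28
  add 47.150.75.137/32 -> H2 at depth 32
  add 47.150.64.0/20 -> H2 at depth 20
  add 65.118.0.0/19 -> H0 at depth 19
  add 47.150.75.128/27 -> H1 at depth 27
  add 65.118.0.0/19 -> H3 at depth 19
  add 65.118.17.182/32 -> H1 at depth 32
  lookup 65.118.1.211: bits 0100000101110110000 walk d0:-→d1:-→d2:-→d3:-→d4:-→d5:-→d6:-→d7:-→d8:-→d9:-→d10:-→d11:-→d12:H1→d13:-→d14:-→d15:-→d16:-→d17:-→d18:-→d19:H3 -> H3
  lookup 47.150.75.137: bits 00101111100101100100101110001001 walk d0:-→d1:-→d2:-→d3:-→d4:-→d5:-→d6:-→d7:-→d8:H2→d9:-→d10:-→d11:-→d12:-→d13:-→d14:-→d15:-→d16:-→d17:-→d18:-→d19:-→d20:H2→d21:-→d22:-→d23:-→d24:-→d25:-→d26:-→d27:H1→d28:-→d29:-→d30:-→d31:H2→d32:H2 -> H2
  add 47.150.75.0/24 -> H3 at depth 24
  - 65.112.0.0/12 clear@12
  - 47.150.75.136/31 clear@31
  lookup 47.150.75.250: bits 0010111110010110010010111 walk d0:-→d1:-→d2:-→d3:-→d4:-→d5:-→d6:-→d7:-→d8:H2→d9:-→d10:-→d11:-→d12:-→d13:-→d14:-→d15:-→d16:-→d17:-→d18:-→d19:-→d20:H2→d21:-→d22:-→d23:-→d24:H3→d25:- -> H3
  lookup 65.118.17.182: bits 01000001011101100001000110110110 walk d0:-→d1:-→d2:-→d3:-→d4:-→d5:-→d6:-→d7:-→d8:-→d9:-→d10:-→d11:-→d12:-→d13:-→d14:-→d15:-→d16:-→d17:-→d18:-→d19:H3→d20:-→d21:-→d22:-→d23:-→d24:-→d25:-→d26:-→d27:-→d28:H3→d29:-→d30:-→d31:-→d32:H1 -> H1
  add 47.0.0.0/8 -> H2 at depth 8
  add 65.112.0.0/12 -> H2 at depth 12
  add 47.144.0.0/12 -> H1 at depth 12
  add 65.118.17.182/32 -> H1 at depth 32
  - 47.0.0.0/8 clear@8
  add 65.118.0.0/16 -> H0 at depth 16
  add 65.118.17.0/24 -> H3 at depth 24
  lookup 249.89.101.123: bits ε walk d0:- -> no-route
  - 47.150.75.0/24 clear@24

== LOOKUPS ==
["H2","H2","H2","H3","H2","H3","H1","no-route"]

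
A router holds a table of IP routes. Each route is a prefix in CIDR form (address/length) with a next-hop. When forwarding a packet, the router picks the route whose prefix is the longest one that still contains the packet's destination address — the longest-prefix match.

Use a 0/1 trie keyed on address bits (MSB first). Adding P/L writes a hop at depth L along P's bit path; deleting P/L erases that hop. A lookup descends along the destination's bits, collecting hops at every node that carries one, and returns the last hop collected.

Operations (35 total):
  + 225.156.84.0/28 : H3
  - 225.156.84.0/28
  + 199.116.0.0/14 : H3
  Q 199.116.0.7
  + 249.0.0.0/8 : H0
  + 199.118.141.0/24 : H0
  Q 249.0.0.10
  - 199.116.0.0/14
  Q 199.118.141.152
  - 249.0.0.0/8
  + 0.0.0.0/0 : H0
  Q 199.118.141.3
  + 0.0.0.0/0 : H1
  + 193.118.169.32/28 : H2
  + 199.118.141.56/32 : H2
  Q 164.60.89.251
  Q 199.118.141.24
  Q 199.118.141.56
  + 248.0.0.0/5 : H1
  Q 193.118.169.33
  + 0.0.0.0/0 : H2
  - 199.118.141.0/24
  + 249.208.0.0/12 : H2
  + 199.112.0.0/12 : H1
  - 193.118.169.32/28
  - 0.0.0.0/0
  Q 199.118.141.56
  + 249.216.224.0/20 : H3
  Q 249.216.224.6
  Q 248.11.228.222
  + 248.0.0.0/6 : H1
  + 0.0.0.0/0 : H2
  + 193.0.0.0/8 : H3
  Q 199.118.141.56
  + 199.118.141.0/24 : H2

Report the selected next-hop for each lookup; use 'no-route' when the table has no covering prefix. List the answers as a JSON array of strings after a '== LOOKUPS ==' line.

Trace:
  + 225.156.84.0/28 (H3) depth=28
  del 225.156.84.0/28 (clear depth 28)
  + 199.116.0.0/14 (H3) depth=14
  ? 199.116.0.7  path d0:-→d1:-→d2:-→d3:-→d4:-→d5:-→d6:-→d7:-→d8:-→d9:-→d10:-→d11:-→d12:-→d13:-→d14:H3  best=H3
  + 249.0.0.0/8 (H0) depth=8
  + 199.118.141.0/24 (H0) depth=24
  ? 249.0.0.10  path d0:-→d1:-→d2:-→d3:-→d4:-→d5:-→d6:-→d7:-→d8:H0  best=H0
  del 199.116.0.0/14 (clear depth 14)
  ? 199.118.141.152  path d0:-→d1:-→d2:-→d3:-→d4:-→d5:-→d6:-→d7:-→d8:-→d9:-→d10:-→d11:-→d12:-→d13:-→d14:-→d15:-→d16:-→d17:-→d18:-→d19:-→d20:-→d21:-→d22:-→d23:-→d24:H0  best=H0
  del 249.0.0.0/8 (clear depth 8)
  + 0.0.0.0/0 (H0) depth=0
  ? 199.118.141.3  path d0:H0→d1:-→d2:-→d3:-→d4:-→d5:-→d6:-→d7:-→d8:-→d9:-→d10:-→d11:-→d12:-→d13:-→d14:-→d15:-→d16:-→d17:-→d18:-→d19:-→d20:-→d21:-→d22:-→d23:-→d24:H0  best=H0
  + 0.0.0.0/0 (H1) depth=0
  + 193.118.169.32/28 (H2) depth=28
  + 199.118.141.56/32 (H2) depth=32
  ? 164.60.89.251  path d0:H1→d1:-  best=H1
  ? 199.118.141.24  path d0:H1→d1:-→d2:-→d3:-→d4:-→d5:-→d6:-→d7:-→d8:-→d9:-→d10:-→d11:-→d12:-→d13:-→d14:-→d15:-→d16:-→d17:-→d18:-→d19:-→d20:-→d21:-→d22:-→d23:-→d24:H0→d25:-→d26:-  best=H0
  ? 199.118.141.56  path d0:H1→d1:-→d2:-→d3:-→d4:-→d5:-→d6:-→d7:-→d8:-→d9:-→d10:-→d11:-→d12:-→d13:-→d14:-→d15:-→d16:-→d17:-→d18:-→d19:-→d20:-→d21:-→d22:-→d23:-→d24:H0→d25:-→d26:-→d27:-→d28:-→d29:-→d30:-→d31:-→d32:H2  best=H2
  + 248.0.0.0/5 (H1) depth=5
  ? 193.118.169.33  path d0:H1→d1:-→d2:-→d3:-→d4:-→d5:-→d6:-→d7:-→d8:-→d9:-→d10:-→d11:-→d12:-→d13:-→d14:-→d15:-→d16:-→d17:-→d18:-→d19:-→d20:-→d21:-→d22:-→d23:-→d24:-→d25:-→d26:-→d27:-→d28:H2  best=H2
  + 0.0.0.0/0 (H2) depth=0
  del 199.118.141.0/24 (clear depth 24)
  + 249.208.0.0/12 (H2) depth=12
  + 199.112.0.0/12 (H1) depth=12
  del 193.118.169.32/28 (clear depth 28)
  del 0.0.0.0/0 (clear depth 0)
  ? 199.118.141.56  path d0:-→d1:-→d2:-→d3:-→d4:-→d5:-→d6:-→d7:-→d8:-→d9:-→d10:-→d11:-→d12:H1→d13:-→d14:-→d15:-→d16:-→d17:-→d18:-→d19:-→d20:-→d21:-→d22:-→d23:-→d24:-→d25:-→d26:-→d27:-→d28:-→d29:-→d30:-→d31:-→d32:H2  best=H2
  + 249.216.224.0/20 (H3) depth=20
  ? 249.216.224.6  path d0:-→d1:-→d2:-→d3:-→d4:-→d5:H1→d6:-→d7:-→d8:-→d9:-→d10:-→d11:-→d12:H2→d13:-→d14:-→d15:-→d16:-→d17:-→d18:-→d19:-→d20:H3  best=H3
  ? 248.11.228.222  path d0:-→d1:-→d2:-→d3:-→d4:-→d5:H1→d6:-→d7:-  best=H1
  + 248.0.0.0/6 (H1) depth=6
  + 0.0.0.0/0 (H2) depth=0
  + 193.0.0.0/8 (H3) depth=8
  ? 199.118.141.56  path d0:H2→d1:-→d2:-→d3:-→d4:-→d5:-→d6:-→d7:-→d8:-→d9:-→d10:-→d11:-→d12:H1→d13:-→d14:-→d15:-→d16:-→d17:-→d18:-→d19:-→d20:-→d21:-→d22:-→d23:-→d24:-→d25:-→d26:-→d27:-→d28:-→d29:-→d30:-→d31:-→d32:H2  best=H2
  + 199.118.141.0/24 (H2) depth=24

== LOOKUPS ==
["H3","H0","H0","H0","H1","H0","H2","H2","H2","H3","H1","H2"]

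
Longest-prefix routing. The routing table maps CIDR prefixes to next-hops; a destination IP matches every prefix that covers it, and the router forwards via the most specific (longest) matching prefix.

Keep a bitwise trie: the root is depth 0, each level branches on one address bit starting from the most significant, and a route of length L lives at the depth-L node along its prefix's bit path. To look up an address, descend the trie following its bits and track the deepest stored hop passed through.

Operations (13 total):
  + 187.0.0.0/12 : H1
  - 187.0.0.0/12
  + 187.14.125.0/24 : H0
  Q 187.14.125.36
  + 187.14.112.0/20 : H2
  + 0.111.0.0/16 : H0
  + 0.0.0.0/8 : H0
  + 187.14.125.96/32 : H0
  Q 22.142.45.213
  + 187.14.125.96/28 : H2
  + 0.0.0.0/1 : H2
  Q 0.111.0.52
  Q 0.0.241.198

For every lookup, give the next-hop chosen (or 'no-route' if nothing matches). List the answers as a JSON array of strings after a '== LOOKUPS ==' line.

Trace:
  + 187.0.0.0/12 (H1) depth=12
  - 187.0.0.0/12 clear@12
  + 187.14.125.0/24 (H0) depth=24
  ? 187.14.125.36  path d0:-→d1:-→d2:-→d3:-→d4:-→d5:-→d6:-→d7:-→d8:-→d9:-→d10:-→d11:-→d12:-→d13:-→d14:-→d15:-→d16:-→d17:-→d18:-→d19:-→d20:-→d21:-→d22:-→d23:-→d24:H0  best=H0
  + 187.14.112.0/20 (H2) depth=20
  + 0.111.0.0/16 (H0) depth=16
  + 0.0.0.0/8 (H0) depth=8
  + 187.14.125.96/32 (H0) depth=32
  ? 22.142.45.213  path d0:-→d1:-→d2:-→d3:-  best=no-route
  + 187.14.125.96/28 (H2) depth=28
  + 0.0.0.0/1 (H2) depth=1
  ? 0.111.0.52  path d0:-→d1:H2→d2:-→d3:-→d4:-→d5:-→d6:-→d7:-→d8:H0→d9:-→d10:-→d11:-→d12:-→d13:-→d14:-→d15:-→d16:H0  best=H0
  ? 0.0.241.198  path d0:-→d1:H2→d2:-→d3:-→d4:-→d5:-→d6:-→d7:-→d8:H0→d9:-  best=H0

== LOOKUPS ==
["H0","no-route","H0","H0"]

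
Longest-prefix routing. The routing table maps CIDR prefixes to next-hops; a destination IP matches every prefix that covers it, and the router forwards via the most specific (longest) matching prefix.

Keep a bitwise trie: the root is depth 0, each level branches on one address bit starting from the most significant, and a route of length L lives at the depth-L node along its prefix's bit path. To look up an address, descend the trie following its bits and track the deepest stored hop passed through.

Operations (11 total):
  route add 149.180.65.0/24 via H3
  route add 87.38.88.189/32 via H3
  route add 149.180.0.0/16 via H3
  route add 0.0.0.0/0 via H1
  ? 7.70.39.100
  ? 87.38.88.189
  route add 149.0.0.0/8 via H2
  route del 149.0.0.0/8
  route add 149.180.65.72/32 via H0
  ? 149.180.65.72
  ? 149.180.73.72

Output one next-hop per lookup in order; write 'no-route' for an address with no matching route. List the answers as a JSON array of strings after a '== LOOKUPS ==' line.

Apply in order:
  + 149.180.65.0/24 (H3) depth=24
  + 87.38.88.189/32 (H3) depth=32
  + 149.180.0.0/16 (H3) depth=16
  + 0.0.0.0/0 (H1) depth=0
  Q 7.70.39.100: descend 0 ; hops seen [H1] ; pick H1
  Q 87.38.88.189: descend 01010111001001100101100010111101 ; hops seen [H1,H3] ; pick H3
  + 149.0.0.0/8 (H2) depth=8
  del 149.0.0.0/8 (clear depth 8)
  + 149.180.65.72/32 (H0) depth=32
  Q 149.180.65.72: descend 10010101101101000100000101001000 ; hops seen [H1,H3,H3,H0] ; pick H0
  Q 149.180.73.72: descend 10010101101101000100 ; hops seen [H1,H3] ; pick H3

== LOOKUPS ==
["H1","H3","H0","H3"]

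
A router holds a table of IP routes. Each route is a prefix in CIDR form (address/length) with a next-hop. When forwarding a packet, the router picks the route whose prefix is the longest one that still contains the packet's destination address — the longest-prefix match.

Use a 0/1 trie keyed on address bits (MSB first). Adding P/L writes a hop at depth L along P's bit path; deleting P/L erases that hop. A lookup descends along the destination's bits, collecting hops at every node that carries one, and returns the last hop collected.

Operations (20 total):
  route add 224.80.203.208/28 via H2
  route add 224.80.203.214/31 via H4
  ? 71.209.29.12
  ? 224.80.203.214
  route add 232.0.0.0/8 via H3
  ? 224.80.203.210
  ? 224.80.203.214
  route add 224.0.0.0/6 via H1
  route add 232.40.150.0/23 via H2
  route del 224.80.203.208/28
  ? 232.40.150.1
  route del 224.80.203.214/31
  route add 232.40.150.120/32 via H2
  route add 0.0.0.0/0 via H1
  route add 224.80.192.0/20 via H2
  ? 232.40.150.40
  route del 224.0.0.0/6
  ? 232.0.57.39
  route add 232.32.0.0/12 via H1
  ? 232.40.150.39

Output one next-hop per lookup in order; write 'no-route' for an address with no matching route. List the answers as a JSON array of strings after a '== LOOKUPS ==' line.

Trace:
  + 224.80.203.208/28 (H2) depth=28
  + 224.80.203.214/31 (H4) depth=31
  lookup 71.209.29.12: bits ε walk d0:- -> no-route
  lookup 224.80.203.214: bits 1110000001010000110010111101011 walk d0:-→d1:-→d2:-→d3:-→d4:-→d5:-→d6:-→d7:-→d8:-→d9:-→d10:-→d11:-→d12:-→d13:-→d14:-→d15:-→d16:-→d17:-→d18:-→d19:-→d20:-→d21:-→d22:-→d23:-→d24:-→d25:-→d26:-→d27:-→d28:H2→d29:-→d30:-→d31:H4 -> H4
  + 232.0.0.0/8 (H3) depth=8
  lookup 224.80.203.210: bits 11100000010100001100101111010 walk d0:-→d1:-→d2:-→d3:-→d4:-→d5:-→d6:-→d7:-→d8:-→d9:-→d10:-→d11:-→d12:-→d13:-→d14:-→d15:-→d16:-→d17:-→d18:-→d19:-→d20:-→d21:-→d22:-→d23:-→d24:-→d25:-→d26:-→d27:-→d28:H2→d29:- -> H2
  lookup 224.80.203.214: bits 1110000001010000110010111101011 walk d0:-→d1:-→d2:-→d3:-→d4:-→d5:-→d6:-→d7:-→d8:-→d9:-→d10:-→d11:-→d12:-→d13:-→d14:-→d15:-→d16:-→d17:-→d18:-→d19:-→d20:-→d21:-→d22:-→d23:-→d24:-→d25:-→d26:-→d27:-→d28:H2→d29:-→d30:-→d31:H4 -> H4
  + 224.0.0.0/6 (H1) depth=6
  + 232.40.150.0/23 (H2) depth=23
  - 224.80.203.208/28 clear@28
  lookup 232.40.150.1: bits 11101000001010001001011 walk d0:-→d1:-→d2:-→d3:-→d4:-→d5:-→d6:-→d7:-→d8:H3→d9:-→d10:-→d11:-→d12:-→d13:-→d14:-→d15:-→d16:-→d17:-→d18:-→d19:-→d20:-→d21:-→d22:-→d23:H2 -> H2
  - 224.80.203.214/31 clear@31
  + 232.40.150.120/32 (H2) depth=32
  + 0.0.0.0/0 (H1) depth=0
  + 224.80.192.0/20 (H2) depth=20
  lookup 232.40.150.40: bits 1110100000101000100101100 walk d0:H1→d1:-→d2:-→d3:-→d4:-→d5:-→d6:-→d7:-→d8:H3→d9:-→d10:-→d11:-→d12:-→d13:-→d14:-→d15:-→d16:-→d17:-→d18:-→d19:-→d20:-→d21:-→d22:-→d23:H2→d24:-→d25:- -> H2
  - 224.0.0.0/6 clear@6
  lookup 232.0.57.39: bits 1110100000 walk d0:H1→d1:-→d2:-→d3:-→d4:-→d5:-→d6:-→d7:-→d8:H3→d9:-→d10:- -> H3
  + 232.32.0.0/12 (H1) depth=12
  lookup 232.40.150.39: bits 1110100000101000100101100 walk d0:H1→d1:-→d2:-→d3:-→d4:-→d5:-→d6:-→d7:-→d8:H3→d9:-→d10:-→d11:-→d12:H1→d13:-→d14:-→d15:-→d16:-→d17:-→d18:-→d19:-→d20:-→d21:-→d22:-→d23:H2→d24:-→d25:- -> H2

== LOOKUPS ==
["no-route","H4","H2","H4","H2","H2","H3","H2"]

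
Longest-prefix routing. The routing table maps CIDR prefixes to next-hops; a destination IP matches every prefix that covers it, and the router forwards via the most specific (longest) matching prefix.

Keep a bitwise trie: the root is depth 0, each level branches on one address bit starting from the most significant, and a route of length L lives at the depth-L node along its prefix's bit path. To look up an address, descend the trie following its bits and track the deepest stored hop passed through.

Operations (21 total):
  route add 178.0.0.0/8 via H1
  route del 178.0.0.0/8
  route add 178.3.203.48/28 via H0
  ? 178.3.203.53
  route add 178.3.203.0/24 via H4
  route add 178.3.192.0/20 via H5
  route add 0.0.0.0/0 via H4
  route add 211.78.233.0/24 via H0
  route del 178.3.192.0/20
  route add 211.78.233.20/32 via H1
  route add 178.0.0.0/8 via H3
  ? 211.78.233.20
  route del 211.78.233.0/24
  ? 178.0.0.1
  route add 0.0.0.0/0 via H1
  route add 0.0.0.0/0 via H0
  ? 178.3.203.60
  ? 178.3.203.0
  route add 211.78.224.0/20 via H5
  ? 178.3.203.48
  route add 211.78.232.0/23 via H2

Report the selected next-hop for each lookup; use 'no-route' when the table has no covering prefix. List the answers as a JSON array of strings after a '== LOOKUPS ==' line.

Apply in order:
  + 178.0.0.0/8 (H1) depth=8
  - 178.0.0.0/8 clear@8
  + 178.3.203.48/28 (H0) depth=28
  Q 178.3.203.53: descend 1011001000000011110010110011 ; hops seen [H0] ; pick H0
  + 178.3.203.0/24 (H4) depth=24
  + 178.3.192.0/20 (H5) depth=20
  + 0.0.0.0/0 (H4) depth=0
  + 211.78.233.0/24 (H0) depth=24
  - 178.3.192.0/20 clear@20
  + 211.78.233.20/32 (H1) depth=32
  + 178.0.0.0/8 (H3) depth=8
  Q 211.78.233.20: descend 11010011010011101110100100010100 ; hops seen [H4,H0,H1] ; pick H1
  - 211.78.233.0/24 clear@24
  Q 178.0.0.1: descend 10110010000000 ; hops seen [H4,H3] ; pick H3
  + 0.0.0.0/0 (H1) depth=0
  + 0.0.0.0/0 (H0) depth=0
  Q 178.3.203.60: descend 1011001000000011110010110011 ; hops seen [H0,H3,H4,H0] ; pick H0
  Q 178.3.203.0: descend 10110010000000111100101100 ; hops seen [H0,H3,H4] ; pick H4
  + 211.78.224.0/20 (H5) depth=20
  Q 178.3.203.48: descend 1011001000000011110010110011 ; hops seen [H0,H3,H4,H0] ; pick H0
  + 211.78.232.0/23 (H2) depth=23

== LOOKUPS ==
["H0","H1","H3","H0","H4","H0"]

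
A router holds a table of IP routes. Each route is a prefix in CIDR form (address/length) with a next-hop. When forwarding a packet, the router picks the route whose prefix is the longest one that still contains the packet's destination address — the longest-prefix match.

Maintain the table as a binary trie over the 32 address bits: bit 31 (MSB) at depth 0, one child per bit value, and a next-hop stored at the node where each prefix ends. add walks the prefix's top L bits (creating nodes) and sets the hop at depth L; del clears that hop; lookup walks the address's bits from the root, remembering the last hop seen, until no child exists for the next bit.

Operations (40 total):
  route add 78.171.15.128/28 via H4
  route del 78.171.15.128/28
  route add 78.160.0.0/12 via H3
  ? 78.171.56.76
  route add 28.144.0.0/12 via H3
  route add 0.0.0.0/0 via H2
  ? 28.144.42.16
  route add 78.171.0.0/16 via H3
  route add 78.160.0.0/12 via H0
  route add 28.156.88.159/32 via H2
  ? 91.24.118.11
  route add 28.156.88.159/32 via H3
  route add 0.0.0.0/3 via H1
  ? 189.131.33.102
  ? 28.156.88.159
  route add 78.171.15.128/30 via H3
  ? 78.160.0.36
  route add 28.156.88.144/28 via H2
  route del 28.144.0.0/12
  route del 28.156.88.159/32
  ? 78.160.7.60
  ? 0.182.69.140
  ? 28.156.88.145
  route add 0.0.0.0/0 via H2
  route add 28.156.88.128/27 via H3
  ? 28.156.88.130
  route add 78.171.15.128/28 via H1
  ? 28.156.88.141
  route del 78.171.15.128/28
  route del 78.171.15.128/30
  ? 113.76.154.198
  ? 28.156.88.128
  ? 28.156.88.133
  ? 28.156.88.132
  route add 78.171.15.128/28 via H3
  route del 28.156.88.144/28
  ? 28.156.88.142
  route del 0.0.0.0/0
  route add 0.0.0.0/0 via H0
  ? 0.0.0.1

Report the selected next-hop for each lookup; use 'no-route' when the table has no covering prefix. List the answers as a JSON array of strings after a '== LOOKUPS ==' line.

Trace:
  add 78.171.15.128/28 -> H4 at depth 28
  del 78.171.15.128/28 (clear depth 28)
  add 78.160.0.0/12 -> H3 at depth 12
  lookup 78.171.56.76: bits 010011101010101100 walk d0:-→d1:-→d2:-→d3:-→d4:-→d5:-→d6:-→d7:-→d8:-→d9:-→d10:-→d11:-→d12:H3→d13:-→d14:-→d15:-→d16:-→d17:-→d18:- -> H3
  add 28.144.0.0/12 -> H3 at depth 12
  add 0.0.0.0/0 -> H2 at depth 0
  lookup 28.144.42.16: bits 000111001001 walk d0:H2→d1:-→d2:-→d3:-→d4:-→d5:-→d6:-→d7:-→d8:-→d9:-→d10:-→d11:-→d12:H3 -> H3
  add 78.171.0.0/16 -> H3 at depth 16
  add 78.160.0.0/12 -> H0 at depth 12
  add 28.156.88.159/32 -> H2 at depth 32
  lookup 91.24.118.11: bits 010 walk d0:H2→d1:-→d2:-→d3:- -> H2
  add 28.156.88.159/32 -> H3 at depth 32
  add 0.0.0.0/3 -> H1 at depth 3
  lookup 189.131.33.102: bits ε walk d0:H2 -> H2
  lookup 28.156.88.159: bits 00011100100111000101100010011111 walk d0:H2→d1:-→d2:-→d3:H1→d4:-→d5:-→d6:-→d7:-→d8:-→d9:-→d10:-→d11:-→d12:H3→d13:-→d14:-→d15:-→d16:-→d17:-→d18:-→d19:-→d20:-→d21:-→d22:-→d23:-→d24:-→d25:-→d26:-→d27:-→d28:-→d29:-→d30:-→d31:-→d32:H3 -> H3
  add 78.171.15.128/30 -> H3 at depth 30
  lookup 78.160.0.36: bits 010011101010 walk d0:H2→d1:-→d2:-→d3:-→d4:-→d5:-→d6:-→d7:-→d8:-→d9:-→d10:-→d11:-→d12:H0 -> H0
  add 28.156.88.144/28 -> H2 at depth 28
  del 28.144.0.0/12 (clear depth 12)
  del 28.156.88.159/32 (clear depth 32)
  lookup 78.160.7.60: bits 010011101010 walk d0:H2→d1:-→d2:-→d3:-→d4:-→d5:-→d6:-→d7:-→d8:-→d9:-→d10:-→d11:-→d12:H0 -> H0
  lookup 0.182.69.140: bits 000 walk d0:H2→d1:-→d2:-→d3:H1 -> H1
  lookup 28.156.88.145: bits 0001110010011100010110001001 walk d0:H2→d1:-→d2:-→d3:H1→d4:-→d5:-→d6:-→d7:-→d8:-→d9:-→d10:-→d11:-→d12:-→d13:-→d14:-→d15:-→d16:-→d17:-→d18:-→d19:-→d20:-→d21:-→d22:-→d23:-→d24:-→d25:-→d26:-→d27:-→d28:H2 -> H2
  add 0.0.0.0/0 -> H2 at depth 0
  add 28.156.88.128/27 -> H3 at depth 27
  lookup 28.156.88.130: bits 000111001001110001011000100 walk d0:H2→d1:-→d2:-→d3:H1→d4:-→d5:-→d6:-→d7:-→d8:-→d9:-→d10:-→d11:-→d12:-→d13:-→d14:-→d15:-→d16:-→d17:-→d18:-→d19:-→d20:-→d21:-→d22:-→d23:-→d24:-→d25:-→d26:-→d27:H3 -> H3
  add 78.171.15.128/28 -> H1 at depth 28
  lookup 28.156.88.141: bits 000111001001110001011000100 walk d0:H2→d1:-→d2:-→d3:H1→d4:-→d5:-→d6:-→d7:-→d8:-→d9:-→d10:-→d11:-→d12:-→d13:-→d14:-→d15:-→d16:-→d17:-→d18:-→d19:-→d20:-→d21:-→d22:-→d23:-→d24:-→d25:-→d26:-→d27:H3 -> H3
  del 78.171.15.128/28 (clear depth 28)
  del 78.171.15.128/30 (clear depth 30)
  lookup 113.76.154.198: bits 01 walk d0:H2→d1:-→d2:- -> H2
  lookup 28.156.88.128: bits 000111001001110001011000100 walk d0:H2→d1:-→d2:-→d3:H1→d4:-→d5:-→d6:-→d7:-→d8:-→d9:-→d10:-→d11:-→d12:-→d13:-→d14:-→d15:-→d16:-→d17:-→d18:-→d19:-→d20:-→d21:-→d22:-→d23:-→d24:-→d25:-→d26:-→d27:H3 -> H3
  lookup 28.156.88.133: bits 000111001001110001011000100 walk d0:H2→d1:-→d2:-→d3:H1→d4:-→d5:-→d6:-→d7:-→d8:-→d9:-→d10:-→d11:-→d12:-→d13:-→d14:-→d15:-→d16:-→d17:-→d18:-→d19:-→d20:-→d21:-→d22:-→d23:-→d24:-→d25:-→d26:-→d27:H3 -> H3
  lookup 28.156.88.132: bits 000111001001110001011000100 walk d0:H2→d1:-→d2:-→d3:H1→d4:-→d5:-→d6:-→d7:-→d8:-→d9:-→d10:-→d11:-→d12:-→d13:-→d14:-→d15:-→d16:-→d17:-→d18:-→d19:-→d20:-→d21:-→d22:-→d23:-→d24:-→d25:-→d26:-→d27:H3 -> H3
  add 78.171.15.128/28 -> H3 at depth 28
  del 28.156.88.144/28 (clear depth 28)
  lookup 28.156.88.142: bits 000111001001110001011000100 walk d0:H2→d1:-→d2:-→d3:H1→d4:-→d5:-→d6:-→d7:-→d8:-→d9:-→d10:-→d11:-→d12:-→d13:-→d14:-→d15:-→d16:-→d17:-→d18:-→d19:-→d20:-→d21:-→d22:-→d23:-→d24:-→d25:-→d26:-→d27:H3 -> H3
  del 0.0.0.0/0 (clear depth 0)
  add 0.0.0.0/0 -> H0 at depth 0
  lookup 0.0.0.1: bits 000 walk d0:H0→d1:-→d2:-→d3:H1 -> H1

== LOOKUPS ==
["H3","H3","H2","H2","H3","H0","H0","H1","H2","H3","H3","H2","H3","H3","H3","H3","H1"]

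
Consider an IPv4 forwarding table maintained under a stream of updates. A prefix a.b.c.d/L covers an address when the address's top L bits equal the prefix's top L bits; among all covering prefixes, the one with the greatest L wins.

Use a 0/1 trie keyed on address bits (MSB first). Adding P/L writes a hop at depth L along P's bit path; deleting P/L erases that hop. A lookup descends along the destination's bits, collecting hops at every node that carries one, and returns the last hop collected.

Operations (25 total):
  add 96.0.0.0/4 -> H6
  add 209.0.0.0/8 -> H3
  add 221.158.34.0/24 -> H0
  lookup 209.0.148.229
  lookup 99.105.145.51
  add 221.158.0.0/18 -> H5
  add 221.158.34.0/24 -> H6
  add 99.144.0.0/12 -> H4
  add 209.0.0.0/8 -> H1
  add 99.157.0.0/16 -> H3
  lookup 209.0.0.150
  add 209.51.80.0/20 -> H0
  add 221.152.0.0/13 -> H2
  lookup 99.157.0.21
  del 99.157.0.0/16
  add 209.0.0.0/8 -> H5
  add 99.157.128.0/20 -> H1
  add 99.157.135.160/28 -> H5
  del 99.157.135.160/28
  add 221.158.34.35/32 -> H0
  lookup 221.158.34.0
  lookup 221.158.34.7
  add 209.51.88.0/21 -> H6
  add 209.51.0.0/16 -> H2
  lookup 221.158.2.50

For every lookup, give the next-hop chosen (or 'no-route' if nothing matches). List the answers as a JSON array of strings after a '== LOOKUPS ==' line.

Apply in order:
  add 96.0.0.0/4 -> H6 at depth 4
  add 209.0.0.0/8 -> H3 at depth 8
  add 221.158.34.0/24 -> H0 at depth 24
  ? 209.0.148.229  path d0:-→d1:-→d2:-→d3:-→d4:-→d5:-→d6:-→d7:-→d8:H3  best=H3
  ? 99.105.145.51  path d0:-→d1:-→d2:-→d3:-→d4:H6  best=H6
  add 221.158.0.0/18 -> H5 at depth 18
  add 221.158.34.0/24 -> H6 at depth 24
  add 99.144.0.0/12 -> H4 at depth 12
  add 209.0.0.0/8 -> H1 at depth 8
  add 99.157.0.0/16 -> H3 at depth 16
  ? 209.0.0.150  path d0:-→d1:-→d2:-→d3:-→d4:-→d5:-→d6:-→d7:-→d8:H1  best=H1
  add 209.51.80.0/20 -> H0 at depth 20
  add 221.152.0.0/13 -> H2 at depth 13
  ? 99.157.0.21  path d0:-→d1:-→d2:-→d3:-→d4:H6→d5:-→d6:-→d7:-→d8:-→d9:-→d10:-→d11:-→d12:H4→d13:-→d14:-→d15:-→d16:H3  best=H3
  - 99.157.0.0/16 clear@16
  add 209.0.0.0/8 -> H5 at depth 8
  add 99.157.128.0/20 -> H1 at depth 20
  add 99.157.135.160/28 -> H5 at depth 28
  - 99.157.135.160/28 clear@28
  add 221.158.34.35/32 -> H0 at depth 32
  ? 221.158.34.0  path d0:-→d1:-→d2:-→d3:-→d4:-→d5:-→d6:-→d7:-→d8:-→d9:-→d10:-→d11:-→d12:-→d13:H2→d14:-→d15:-→d16:-→d17:-→d18:H5→d19:-→d20:-→d21:-→d22:-→d23:-→d24:H6→d25:-→d26:-  best=H6
  ? 221.158.34.7  path d0:-→d1:-→d2:-→d3:-→d4:-→d5:-→d6:-→d7:-→d8:-→d9:-→d10:-→d11:-→d12:-→d13:H2→d14:-→d15:-→d16:-→d17:-→d18:H5→d19:-→d20:-→d21:-→d22:-→d23:-→d24:H6→d25:-→d26:-  best=H6
  add 209.51.88.0/21 -> H6 at depth 21
  add 209.51.0.0/16 -> H2 at depth 16
  ? 221.158.2.50  path d0:-→d1:-→d2:-→d3:-→d4:-→d5:-→d6:-→d7:-→d8:-→d9:-→d10:-→d11:-→d12:-→d13:H2→d14:-→d15:-→d16:-→d17:-→d18:H5  best=H5

== LOOKUPS ==
["H3","H6","H1","H3","H6","H6","H5"]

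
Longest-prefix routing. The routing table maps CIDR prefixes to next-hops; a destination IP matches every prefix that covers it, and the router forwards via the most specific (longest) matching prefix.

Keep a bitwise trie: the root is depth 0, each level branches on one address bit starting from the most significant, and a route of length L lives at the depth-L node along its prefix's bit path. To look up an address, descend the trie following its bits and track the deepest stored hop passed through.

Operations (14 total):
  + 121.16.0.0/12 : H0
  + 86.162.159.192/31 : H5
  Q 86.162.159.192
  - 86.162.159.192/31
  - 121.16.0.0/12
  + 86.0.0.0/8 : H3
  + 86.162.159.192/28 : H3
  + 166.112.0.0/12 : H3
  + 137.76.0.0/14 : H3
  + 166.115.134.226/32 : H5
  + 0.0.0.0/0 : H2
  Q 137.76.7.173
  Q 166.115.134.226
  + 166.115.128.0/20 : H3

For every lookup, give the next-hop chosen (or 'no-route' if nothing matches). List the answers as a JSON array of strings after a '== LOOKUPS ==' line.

Trace:
  + 121.16.0.0/12 (H0) depth=12
  + 86.162.159.192/31 (H5) depth=31
  ? 86.162.159.192  path d0:-→d1:-→d2:-→d3:-→d4:-→d5:-→d6:-→d7:-→d8:-→d9:-→d10:-→d11:-→d12:-→d13:-→d14:-→d15:-→d16:-→d17:-→d18:-→d19:-→d20:-→d21:-→d22:-→d23:-→d24:-→d25:-→d26:-→d27:-→d28:-→d29:-→d30:-→d31:H5  best=H5
  del 86.162.159.192/31 (clear depth 31)
  del 121.16.0.0/12 (clear depth 12)
  + 86.0.0.0/8 (H3) depth=8
  + 86.162.159.192/28 (H3) depth=28
  + 166.112.0.0/12 (H3) depth=12
  + 137.76.0.0/14 (H3) depth=14
  + 166.115.134.226/32 (H5) depth=32
  + 0.0.0.0/0 (H2) depth=0
  ? 137.76.7.173  path d0:H2→d1:-→d2:-→d3:-→d4:-→d5:-→d6:-→d7:-→d8:-→d9:-→d10:-→d11:-→d12:-→d13:-→d14:H3  best=H3
  ? 166.115.134.226  path d0:H2→d1:-→d2:-→d3:-→d4:-→d5:-→d6:-→d7:-→d8:-→d9:-→d10:-→d11:-→d12:H3→d13:-→d14:-→d15:-→d16:-→d17:-→d18:-→d19:-→d20:-→d21:-→d22:-→d23:-→d24:-→d25:-→d26:-→d27:-→d28:-→d29:-→d30:-→d31:-→d32:H5  best=H5
  + 166.115.128.0/20 (H3) depth=20

== LOOKUPS ==
["H5","H3","H5"]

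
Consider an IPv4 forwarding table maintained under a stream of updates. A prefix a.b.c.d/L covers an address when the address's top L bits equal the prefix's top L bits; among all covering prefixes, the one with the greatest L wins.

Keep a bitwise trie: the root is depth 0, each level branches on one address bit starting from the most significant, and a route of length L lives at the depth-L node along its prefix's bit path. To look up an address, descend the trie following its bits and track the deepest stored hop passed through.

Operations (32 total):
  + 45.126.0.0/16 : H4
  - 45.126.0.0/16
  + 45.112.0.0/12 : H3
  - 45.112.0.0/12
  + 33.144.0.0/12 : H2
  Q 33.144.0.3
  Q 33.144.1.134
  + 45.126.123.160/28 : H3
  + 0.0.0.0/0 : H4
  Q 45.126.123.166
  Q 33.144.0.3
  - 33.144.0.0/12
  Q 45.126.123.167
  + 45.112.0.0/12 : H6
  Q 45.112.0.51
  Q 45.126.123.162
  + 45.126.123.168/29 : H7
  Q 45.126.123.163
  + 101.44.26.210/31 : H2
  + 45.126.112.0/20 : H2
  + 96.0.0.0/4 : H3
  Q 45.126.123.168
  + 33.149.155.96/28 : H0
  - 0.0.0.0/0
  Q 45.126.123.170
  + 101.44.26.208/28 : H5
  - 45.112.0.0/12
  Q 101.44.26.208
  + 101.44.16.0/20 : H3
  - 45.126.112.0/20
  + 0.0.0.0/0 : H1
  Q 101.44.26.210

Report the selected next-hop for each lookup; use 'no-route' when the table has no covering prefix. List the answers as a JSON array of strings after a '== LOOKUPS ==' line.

Apply in order:
  add 45.126.0.0/16 -> H4 at depth 16
  del 45.126.0.0/16 (clear depth 16)
  add 45.112.0.0/12 -> H3 at depth 12
  del 45.112.0.0/12 (clear depth 12)
  add 33.144.0.0/12 -> H2 at depth 12
  ? 33.144.0.3  path d0:-→d1:-→d2:-→d3:-→d4:-→d5:-→d6:-→d7:-→d8:-→d9:-→d10:-→d11:-→d12:H2  best=H2
  ? 33.144.1.134  path d0:-→d1:-→d2:-→d3:-→d4:-→d5:-→d6:-→d7:-→d8:-→d9:-→d10:-→d11:-→d12:H2  best=H2
  add 45.126.123.160/28 -> H3 at depth 28
  add 0.0.0.0/0 -> H4 at depth 0
  ? 45.126.123.166  path d0:H4→d1:-→d2:-→d3:-→d4:-→d5:-→d6:-→d7:-→d8:-→d9:-→d10:-→d11:-→d12:-→d13:-→d14:-→d15:-→d16:-→d17:-→d18:-→d19:-→d20:-→d21:-→d22:-→d23:-→d24:-→d25:-→d26:-→d27:-→d28:H3  best=H3
  ? 33.144.0.3  path d0:H4→d1:-→d2:-→d3:-→d4:-→d5:-→d6:-→d7:-→d8:-→d9:-→d10:-→d11:-→d12:H2  best=H2
  del 33.144.0.0/12 (clear depth 12)
  ? 45.126.123.167  path d0:H4→d1:-→d2:-→d3:-→d4:-→d5:-→d6:-→d7:-→d8:-→d9:-→d10:-→d11:-→d12:-→d13:-→d14:-→d15:-→d16:-→d17:-→d18:-→d19:-→d20:-→d21:-→d22:-→d23:-→d24:-→d25:-→d26:-→d27:-→d28:H3  best=H3
  add 45.112.0.0/12 -> H6 at depth 12
  ? 45.112.0.51  path d0:H4→d1:-→d2:-→d3:-→d4:-→d5:-→d6:-→d7:-→d8:-→d9:-→d10:-→d11:-→d12:H6  best=H6
  ? 45.126.123.162  path d0:H4→d1:-→d2:-→d3:-→d4:-→d5:-→d6:-→d7:-→d8:-→d9:-→d10:-→d11:-→d12:H6→d13:-→d14:-→d15:-→d16:-→d17:-→d18:-→d19:-→d20:-→d21:-→d22:-→d23:-→d24:-→d25:-→d26:-→d27:-→d28:H3  best=H3
  add 45.126.123.168/29 -> H7 at depth 29
  ? 45.126.123.163  path d0:H4→d1:-→d2:-→d3:-→d4:-→d5:-→d6:-→d7:-→d8:-→d9:-→d10:-→d11:-→d12:H6→d13:-→d14:-→d15:-→d16:-→d17:-→d18:-→d19:-→d20:-→d21:-→d22:-→d23:-→d24:-→d25:-→d26:-→d27:-→d28:H3  best=H3
  add 101.44.26.210/31 -> H2 at depth 31
  add 45.126.112.0/20 -> H2 at depth 20
  add 96.0.0.0/4 -> H3 at depth 4
  ? 45.126.123.168  path d0:H4→d1:-→d2:-→d3:-→d4:-→d5:-→d6:-→d7:-→d8:-→d9:-→d10:-→d11:-→d12:H6→d13:-→d14:-→d15:-→d16:-→d17:-→d18:-→d19:-→d20:H2→d21:-→d22:-→d23:-→d24:-→d25:-→d26:-→d27:-→d28:H3→d29:H7  best=H7
  add 33.149.155.96/28 -> H0 at depth 28
  del 0.0.0.0/0 (clear depth 0)
  ? 45.126.123.170  path d0:-→d1:-→d2:-→d3:-→d4:-→d5:-→d6:-→d7:-→d8:-→d9:-→d10:-→d11:-→d12:H6→d13:-→d14:-→d15:-→d16:-→d17:-→d18:-→d19:-→d20:H2→d21:-→d22:-→d23:-→d24:-→d25:-→d26:-→d27:-→d28:H3→d29:H7  best=H7
  add 101.44.26.208/28 -> H5 at depth 28
  del 45.112.0.0/12 (clear depth 12)
  ? 101.44.26.208  path d0:-→d1:-→d2:-→d3:-→d4:H3→d5:-→d6:-→d7:-→d8:-→d9:-→d10:-→d11:-→d12:-→d13:-→d14:-→d15:-→d16:-→d17:-→d18:-→d19:-→d20:-→d21:-→d22:-→d23:-→d24:-→d25:-→d26:-→d27:-→d28:H5→d29:-→d30:-  best=H5
  add 101.44.16.0/20 -> H3 at depth 20
  del 45.126.112.0/20 (clear depth 20)
  add 0.0.0.0/0 -> H1 at depth 0
  ? 101.44.26.210  path d0:H1→d1:-→d2:-→d3:-→d4:H3→d5:-→d6:-→d7:-→d8:-→d9:-→d10:-→d11:-→d12:-→d13:-→d14:-→d15:-→d16:-→d17:-→d18:-→d19:-→d20:H3→d21:-→d22:-→d23:-→d24:-→d25:-→d26:-→d27:-→d28:H5→d29:-→d30:-→d31:H2  best=H2

== LOOKUPS ==
["H2","H2","H3","H2","H3","H6","H3","H3","H7","H7","H5","H2"]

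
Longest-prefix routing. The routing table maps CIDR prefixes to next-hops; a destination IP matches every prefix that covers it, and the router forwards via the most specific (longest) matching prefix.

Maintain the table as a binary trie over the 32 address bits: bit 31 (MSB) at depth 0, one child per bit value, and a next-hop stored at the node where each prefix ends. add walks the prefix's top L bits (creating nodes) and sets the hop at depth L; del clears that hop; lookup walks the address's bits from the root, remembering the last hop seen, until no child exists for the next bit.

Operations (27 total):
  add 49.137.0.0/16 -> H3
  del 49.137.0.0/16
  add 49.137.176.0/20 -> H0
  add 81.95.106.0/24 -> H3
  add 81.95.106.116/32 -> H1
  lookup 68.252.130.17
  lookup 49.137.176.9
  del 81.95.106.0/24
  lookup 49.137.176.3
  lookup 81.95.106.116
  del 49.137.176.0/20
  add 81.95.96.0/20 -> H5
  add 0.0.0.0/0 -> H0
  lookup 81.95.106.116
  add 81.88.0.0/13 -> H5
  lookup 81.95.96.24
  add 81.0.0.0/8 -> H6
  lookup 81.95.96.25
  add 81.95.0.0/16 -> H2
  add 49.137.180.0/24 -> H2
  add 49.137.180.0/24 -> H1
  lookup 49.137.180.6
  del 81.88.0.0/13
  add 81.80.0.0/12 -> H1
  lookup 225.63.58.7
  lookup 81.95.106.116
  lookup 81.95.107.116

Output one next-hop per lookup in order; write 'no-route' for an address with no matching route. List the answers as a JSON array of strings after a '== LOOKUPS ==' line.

Process each operation:
  add 49.137.0.0/16 -> H3 at depth 16
  del 49.137.0.0/16 (clear depth 16)
  add 49.137.176.0/20 -> H0 at depth 20
  add 81.95.106.0/24 -> H3 at depth 24
  add 81.95.106.116/32 -> H1 at depth 32
  ? 68.252.130.17  path d0:-→d1:-→d2:-→d3:-  best=no-route
  ? 49.137.176.9  path d0:-→d1:-→d2:-→d3:-→d4:-→d5:-→d6:-→d7:-→d8:-→d9:-→d10:-→d11:-→d12:-→d13:-→d14:-→d15:-→d16:-→d17:-→d18:-→d19:-→d20:H0  best=H0
  del 81.95.106.0/24 (clear depth 24)
  ? 49.137.176.3  path d0:-→d1:-→d2:-→d3:-→d4:-→d5:-→d6:-→d7:-→d8:-→d9:-→d10:-→d11:-→d12:-→d13:-→d14:-→d15:-→d16:-→d17:-→d18:-→d19:-→d20:H0  best=H0
  ? 81.95.106.116  path d0:-→d1:-→d2:-→d3:-→d4:-→d5:-→d6:-→d7:-→d8:-→d9:-→d10:-→d11:-→d12:-→d13:-→d14:-→d15:-→d16:-→d17:-→d18:-→d19:-→d20:-→d21:-→d22:-→d23:-→d24:-→d25:-→d26:-→d27:-→d28:-→d29:-→d30:-→d31:-→d32:H1  best=H1
  del 49.137.176.0/20 (clear depth 20)
  add 81.95.96.0/20 -> H5 at depth 20
  add 0.0.0.0/0 -> H0 at depth 0
  ? 81.95.106.116  path d0:H0→d1:-→d2:-→d3:-→d4:-→d5:-→d6:-→d7:-→d8:-→d9:-→d10:-→d11:-→d12:-→d13:-→d14:-→d15:-→d16:-→d17:-→d18:-→d19:-→d20:H5→d21:-→d22:-→d23:-→d24:-→d25:-→d26:-→d27:-→d28:-→d29:-→d30:-→d31:-→d32:H1  best=H1
  add 81.88.0.0/13 -> H5 at depth 13
  ? 81.95.96.24  path d0:H0→d1:-→d2:-→d3:-→d4:-→d5:-→d6:-→d7:-→d8:-→d9:-→d10:-→d11:-→d12:-→d13:H5→d14:-→d15:-→d16:-→d17:-→d18:-→d19:-→d20:H5  best=H5
  add 81.0.0.0/8 -> H6 at depth 8
  ? 81.95.96.25  path d0:H0→d1:-→d2:-→d3:-→d4:-→d5:-→d6:-→d7:-→d8:H6→d9:-→d10:-→d11:-→d12:-→d13:H5→d14:-→d15:-→d16:-→d17:-→d18:-→d19:-→d20:H5  best=H5
  add 81.95.0.0/16 -> H2 at depth 16
  add 49.137.180.0/24 -> H2 at depth 24
  add 49.137.180.0/24 -> H1 at depth 24
  ? 49.137.180.6  path d0:H0→d1:-→d2:-→d3:-→d4:-→d5:-→d6:-→d7:-→d8:-→d9:-→d10:-→d11:-→d12:-→d13:-→d14:-→d15:-→d16:-→d17:-→d18:-→d19:-→d20:-→d21:-→d22:-→d23:-→d24:H1  best=H1
  del 81.88.0.0/13 (clear depth 13)
  add 81.80.0.0/12 -> H1 at depth 12
  ? 225.63.58.7  path d0:H0  best=H0
  ? 81.95.106.116  path d0:H0→d1:-→d2:-→d3:-→d4:-→d5:-→d6:-→d7:-→d8:H6→d9:-→d10:-→d11:-→d12:H1→d13:-→d14:-→d15:-→d16:H2→d17:-→d18:-→d19:-→d20:H5→d21:-→d22:-→d23:-→d24:-→d25:-→d26:-→d27:-→d28:-→d29:-→d30:-→d31:-→d32:H1  best=H1
  ? 81.95.107.116  path d0:H0→d1:-→d2:-→d3:-→d4:-→d5:-→d6:-→d7:-→d8:H6→d9:-→d10:-→d11:-→d12:H1→d13:-→d14:-→d15:-→d16:H2→d17:-→d18:-→d19:-→d20:H5→d21:-→d22:-→d23:-  best=H5

== LOOKUPS ==
["no-route","H0","H0","H1","H1","H5","H5","H1","H0","H1","H5"]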